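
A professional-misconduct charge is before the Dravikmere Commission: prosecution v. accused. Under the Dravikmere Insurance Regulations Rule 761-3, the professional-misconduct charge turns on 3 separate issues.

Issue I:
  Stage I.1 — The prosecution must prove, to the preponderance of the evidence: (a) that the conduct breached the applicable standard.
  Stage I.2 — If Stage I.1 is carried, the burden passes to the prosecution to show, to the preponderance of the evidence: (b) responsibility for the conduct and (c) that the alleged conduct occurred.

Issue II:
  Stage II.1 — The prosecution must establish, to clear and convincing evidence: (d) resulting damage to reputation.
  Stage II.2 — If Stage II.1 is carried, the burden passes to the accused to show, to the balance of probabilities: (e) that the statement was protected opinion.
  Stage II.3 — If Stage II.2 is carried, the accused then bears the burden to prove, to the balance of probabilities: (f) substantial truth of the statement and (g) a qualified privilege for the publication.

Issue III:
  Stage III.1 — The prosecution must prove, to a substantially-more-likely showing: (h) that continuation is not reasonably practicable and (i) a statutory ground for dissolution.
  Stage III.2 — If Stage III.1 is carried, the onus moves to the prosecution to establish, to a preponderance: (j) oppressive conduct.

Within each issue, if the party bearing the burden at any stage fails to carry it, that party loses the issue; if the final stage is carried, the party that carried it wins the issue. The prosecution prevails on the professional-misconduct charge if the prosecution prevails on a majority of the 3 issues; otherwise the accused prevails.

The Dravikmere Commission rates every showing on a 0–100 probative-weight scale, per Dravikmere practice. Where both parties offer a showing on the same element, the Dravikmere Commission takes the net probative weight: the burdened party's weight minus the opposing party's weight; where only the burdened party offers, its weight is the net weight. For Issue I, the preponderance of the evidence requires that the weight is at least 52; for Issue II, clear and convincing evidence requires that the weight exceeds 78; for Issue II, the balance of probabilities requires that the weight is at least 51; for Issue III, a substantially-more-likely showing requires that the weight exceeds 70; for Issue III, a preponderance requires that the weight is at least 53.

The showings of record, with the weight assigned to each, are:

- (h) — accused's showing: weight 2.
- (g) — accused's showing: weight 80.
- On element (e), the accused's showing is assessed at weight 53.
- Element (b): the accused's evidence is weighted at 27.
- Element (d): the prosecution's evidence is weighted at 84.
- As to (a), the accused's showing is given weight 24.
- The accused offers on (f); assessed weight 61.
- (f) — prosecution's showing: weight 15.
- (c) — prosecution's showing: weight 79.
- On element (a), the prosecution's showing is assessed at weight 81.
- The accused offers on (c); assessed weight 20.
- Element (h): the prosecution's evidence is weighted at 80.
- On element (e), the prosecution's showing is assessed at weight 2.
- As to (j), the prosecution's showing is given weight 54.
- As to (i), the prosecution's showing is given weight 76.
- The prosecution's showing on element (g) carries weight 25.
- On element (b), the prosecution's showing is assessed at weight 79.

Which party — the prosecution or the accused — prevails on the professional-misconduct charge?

— Issue I —
Stage I.1 (prosecution, the preponderance of the evidence, weight is at least 52): (a) net 81−24=57 ≥ 52 — meets.
  All elements met. The prosecution retains the burden for Stage I.2.
Stage I.2 (prosecution, the preponderance of the evidence, weight is at least 52): (b) net 79−27=52 ≥ 52 — meets; (c) net 79−20=59 ≥ 52 — meets.
  Stage I.2 carried; the final stage is satisfied.
Every stage carried; the prosecution prevails on this issue.
— Issue II —
At Stage II.1 the prosecution must meet clear and convincing evidence (weight exceeds 78): on (d) the weight is 84, which does exceed 78, so (d) meets the standard.
  All elements met. The burden passes to the accused.
At Stage II.2 the accused must meet the balance of probabilities (weight is at least 51): on (e) the weight is 53 less the opposing 2 gives net 51, ≥ 51, so (e) meets the standard.
  All elements met. The accused retains the burden for Stage II.3.
At Stage II.3 the accused must meet the balance of probabilities (weight is at least 51): on (f) the weight is 61 less the opposing 15 gives net 46, < 51, so (f) does not meet the standard; on (g) the weight is 80 less the opposing 25 gives net 55, which does reach 51, so (g) meets the standard.
  Stage II.3 not carried; the accused fails its burden.
So the prosecution prevails on this issue.
— Issue III —
At Stage III.1 the prosecution must meet a substantially-more-likely showing (weight exceeds 70): on (h) the weight is 80 less the opposing 2 gives net 78, which does exceed 70, so (h) meets the standard; on (i) the weight is 76, which does exceed 70, so (i) meets the standard.
  All elements met. The prosecution retains the burden for Stage III.2.
At Stage III.2 the prosecution must meet a preponderance (weight is at least 53): on (j) the weight is 54, ≥ 53, so (j) meets the standard.
  The prosecution carries the last stage.
With every stage satisfied, the prosecution prevails on this issue.
Per-issue: Issue I → prosecution; Issue II → prosecution; Issue III → prosecution. The prosecution must prevail on a majority of issues; overall, the prosecution prevails.

prosecution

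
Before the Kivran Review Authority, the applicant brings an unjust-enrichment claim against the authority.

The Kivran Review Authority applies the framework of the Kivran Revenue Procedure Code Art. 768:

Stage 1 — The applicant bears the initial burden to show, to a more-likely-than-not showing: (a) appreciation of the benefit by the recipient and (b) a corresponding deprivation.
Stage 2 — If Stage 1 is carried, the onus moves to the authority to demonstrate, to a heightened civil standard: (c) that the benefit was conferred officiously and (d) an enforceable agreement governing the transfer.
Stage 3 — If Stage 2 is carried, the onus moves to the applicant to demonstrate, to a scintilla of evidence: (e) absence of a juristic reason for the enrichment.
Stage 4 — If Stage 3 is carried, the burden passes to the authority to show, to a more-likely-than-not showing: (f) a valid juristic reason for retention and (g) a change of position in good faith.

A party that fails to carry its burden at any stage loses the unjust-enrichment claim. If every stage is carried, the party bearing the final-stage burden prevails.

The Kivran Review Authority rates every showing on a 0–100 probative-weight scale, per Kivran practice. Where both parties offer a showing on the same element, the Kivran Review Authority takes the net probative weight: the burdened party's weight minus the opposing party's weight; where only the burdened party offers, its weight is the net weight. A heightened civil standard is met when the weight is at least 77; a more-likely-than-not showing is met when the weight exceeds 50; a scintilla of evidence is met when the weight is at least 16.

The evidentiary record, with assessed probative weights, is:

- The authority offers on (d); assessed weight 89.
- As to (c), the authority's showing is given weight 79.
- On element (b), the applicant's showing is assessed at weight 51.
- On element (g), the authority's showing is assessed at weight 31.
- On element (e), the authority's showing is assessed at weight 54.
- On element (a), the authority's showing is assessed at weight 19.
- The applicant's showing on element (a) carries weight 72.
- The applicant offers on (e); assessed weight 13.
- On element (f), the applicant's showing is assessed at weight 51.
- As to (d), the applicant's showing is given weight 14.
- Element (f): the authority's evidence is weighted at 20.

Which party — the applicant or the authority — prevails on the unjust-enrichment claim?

applicant

Stage 1 (applicant, a more-likely-than-not showing, weight exceeds 50): (a) net 72−19=53 > 50 — meets; (b) 51 > 50 — meets.
  All elements met. The burden passes to the authority.
Stage 2 (authority, a heightened civil standard, weight is at least 77): (c) 79 ≥ 77 — meets; (d) net 89−14=75 < 77 — fails.
  Stage 2 not carried; the authority fails its burden.
The analysis ends at Stage 2; the applicant prevails.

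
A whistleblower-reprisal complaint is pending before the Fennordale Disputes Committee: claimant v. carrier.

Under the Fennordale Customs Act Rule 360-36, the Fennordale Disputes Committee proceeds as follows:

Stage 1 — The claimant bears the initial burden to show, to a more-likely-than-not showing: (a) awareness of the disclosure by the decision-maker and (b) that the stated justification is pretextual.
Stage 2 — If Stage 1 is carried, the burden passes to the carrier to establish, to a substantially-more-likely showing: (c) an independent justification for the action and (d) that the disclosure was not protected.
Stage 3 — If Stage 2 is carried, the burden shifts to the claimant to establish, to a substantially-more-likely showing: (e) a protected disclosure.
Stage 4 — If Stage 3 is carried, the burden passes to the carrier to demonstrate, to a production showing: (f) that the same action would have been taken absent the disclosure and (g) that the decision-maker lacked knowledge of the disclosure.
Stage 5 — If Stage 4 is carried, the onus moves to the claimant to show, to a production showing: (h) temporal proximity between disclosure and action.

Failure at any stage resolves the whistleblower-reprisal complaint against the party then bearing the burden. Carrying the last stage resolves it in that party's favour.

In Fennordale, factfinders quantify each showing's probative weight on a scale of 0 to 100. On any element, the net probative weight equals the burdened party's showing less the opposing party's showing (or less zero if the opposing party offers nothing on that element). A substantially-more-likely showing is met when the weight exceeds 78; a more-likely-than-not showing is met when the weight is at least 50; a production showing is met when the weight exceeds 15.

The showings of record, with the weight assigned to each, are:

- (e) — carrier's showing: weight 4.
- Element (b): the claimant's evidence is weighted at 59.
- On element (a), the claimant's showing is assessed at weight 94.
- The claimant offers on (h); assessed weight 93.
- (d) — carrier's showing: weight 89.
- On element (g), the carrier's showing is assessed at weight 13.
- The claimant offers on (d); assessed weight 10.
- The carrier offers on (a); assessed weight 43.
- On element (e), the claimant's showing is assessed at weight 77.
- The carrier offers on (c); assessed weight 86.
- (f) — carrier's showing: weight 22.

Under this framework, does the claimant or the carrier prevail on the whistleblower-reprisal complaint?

carrier

Stage 1 (claimant, a more-likely-than-not showing, weight is at least 50): (a) net 94−43=51 ≥ 50 — meets; (b) 59 ≥ 50 — meets.
  Stage 1 is satisfied; the onus moves to the carrier.
Stage 2 (carrier, a substantially-more-likely showing, weight exceeds 78): (c) 86 > 78 — meets; (d) net 89−10=79 > 78 — meets.
  Stage 2 is satisfied; the onus moves to the claimant.
Stage 3 (claimant, a substantially-more-likely showing, weight exceeds 78): (e) net 77−4=73 ≤ 78 — fails.
  Stage 3 not carried; the claimant fails its burden.
The carrier prevails.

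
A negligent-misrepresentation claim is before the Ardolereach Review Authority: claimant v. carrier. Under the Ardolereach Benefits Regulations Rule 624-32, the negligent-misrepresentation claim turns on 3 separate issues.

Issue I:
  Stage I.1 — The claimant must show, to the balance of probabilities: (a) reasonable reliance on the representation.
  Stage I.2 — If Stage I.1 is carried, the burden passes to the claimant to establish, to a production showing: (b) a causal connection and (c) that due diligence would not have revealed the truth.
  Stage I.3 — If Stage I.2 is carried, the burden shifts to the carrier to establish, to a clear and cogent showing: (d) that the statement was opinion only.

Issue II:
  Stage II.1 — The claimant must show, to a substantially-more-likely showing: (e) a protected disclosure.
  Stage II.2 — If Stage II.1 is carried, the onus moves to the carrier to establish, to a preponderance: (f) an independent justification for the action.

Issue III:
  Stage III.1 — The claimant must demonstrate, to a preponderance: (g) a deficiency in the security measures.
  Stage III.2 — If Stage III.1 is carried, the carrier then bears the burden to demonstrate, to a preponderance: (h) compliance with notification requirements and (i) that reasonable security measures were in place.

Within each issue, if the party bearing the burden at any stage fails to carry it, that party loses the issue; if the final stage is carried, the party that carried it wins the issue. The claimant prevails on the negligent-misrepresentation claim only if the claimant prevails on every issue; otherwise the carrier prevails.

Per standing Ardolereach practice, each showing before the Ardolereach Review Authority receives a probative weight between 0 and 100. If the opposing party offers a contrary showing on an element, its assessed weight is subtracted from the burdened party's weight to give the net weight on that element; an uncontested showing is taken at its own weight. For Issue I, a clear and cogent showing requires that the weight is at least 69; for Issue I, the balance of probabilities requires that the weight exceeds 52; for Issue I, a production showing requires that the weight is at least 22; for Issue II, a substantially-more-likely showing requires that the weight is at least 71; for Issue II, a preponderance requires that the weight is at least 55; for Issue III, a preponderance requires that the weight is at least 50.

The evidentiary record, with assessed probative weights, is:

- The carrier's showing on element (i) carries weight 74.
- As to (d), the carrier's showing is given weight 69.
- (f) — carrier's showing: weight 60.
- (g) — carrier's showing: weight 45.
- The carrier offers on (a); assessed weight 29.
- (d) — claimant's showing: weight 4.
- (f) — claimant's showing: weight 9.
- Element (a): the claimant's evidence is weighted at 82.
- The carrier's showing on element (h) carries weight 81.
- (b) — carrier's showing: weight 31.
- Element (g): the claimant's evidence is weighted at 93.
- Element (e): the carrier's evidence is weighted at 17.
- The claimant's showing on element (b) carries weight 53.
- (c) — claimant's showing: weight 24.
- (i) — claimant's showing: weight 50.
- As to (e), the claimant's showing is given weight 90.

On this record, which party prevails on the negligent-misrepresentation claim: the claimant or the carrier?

— Issue I —
At Stage I.1 the claimant must meet the balance of probabilities (weight exceeds 52): on (a) the weight is 82 less the opposing 29 gives net 53, which does exceed 52, so (a) meets the standard.
  Stage I.1 carried; the burden remains with the claimant.
At Stage I.2 the claimant must meet a production showing (weight is at least 22): on (b) the weight is 53 less the opposing 31 gives net 22, ≥ 22, so (b) meets the standard; on (c) the weight is 24, ≥ 22, so (c) meets the standard.
  Stage I.2 carried; the burden shifts to the carrier.
At Stage I.3 the carrier must meet a clear and cogent showing (weight is at least 69): on (d) the weight is 69 less the opposing 4 gives net 65, < 69, so (d) does not meet the standard.
  Stage I.3 not carried; the carrier fails its burden.
The claimant prevails on this issue.
— Issue II —
Stage II.1 — burden on claimant; standard: a substantially-more-likely showing (weight is at least 71).
    (e): 90 − 17 = 73 ≥ 71 [met]
  Stage II.1 carried; the burden shifts to the carrier.
Stage II.2 — burden on carrier; standard: a preponderance (weight is at least 55).
    (f): 60 − 9 = 51 < 55 [not met]
  Stage II.2 not carried; the carrier fails its burden.
The analysis ends at Stage II.2; the claimant prevails on this issue.
— Issue III —
At Stage III.1 the claimant must meet a preponderance (weight is at least 50): on (g) the weight is 93 less the opposing 45 gives net 48, which does not reach 50, so (g) does not meet the standard.
  Stage III.1 not carried; the claimant fails its burden.
So the carrier prevails on this issue.
Per-issue: Issue I → claimant; Issue II → claimant; Issue III → carrier. The claimant must prevail on every issue; overall, the carrier prevails.

carrier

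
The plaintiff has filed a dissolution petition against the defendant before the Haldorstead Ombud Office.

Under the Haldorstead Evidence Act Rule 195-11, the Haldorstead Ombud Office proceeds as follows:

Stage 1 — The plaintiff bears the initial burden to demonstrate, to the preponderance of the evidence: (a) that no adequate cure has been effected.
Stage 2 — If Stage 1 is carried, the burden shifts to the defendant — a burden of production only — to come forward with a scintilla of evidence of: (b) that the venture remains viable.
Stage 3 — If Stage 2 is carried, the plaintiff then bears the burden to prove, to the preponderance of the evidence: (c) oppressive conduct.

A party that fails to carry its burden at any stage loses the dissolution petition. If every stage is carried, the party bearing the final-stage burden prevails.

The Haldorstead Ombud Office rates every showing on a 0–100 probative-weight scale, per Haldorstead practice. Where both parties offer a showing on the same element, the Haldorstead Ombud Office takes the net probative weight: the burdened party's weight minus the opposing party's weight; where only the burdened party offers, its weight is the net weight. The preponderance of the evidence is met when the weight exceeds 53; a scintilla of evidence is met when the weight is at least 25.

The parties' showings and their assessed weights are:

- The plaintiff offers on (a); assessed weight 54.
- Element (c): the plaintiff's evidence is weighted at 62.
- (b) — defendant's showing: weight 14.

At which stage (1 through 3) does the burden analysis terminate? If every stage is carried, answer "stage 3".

Stage 1 — burden on plaintiff; standard: the preponderance of the evidence (weight exceeds 53).
    (a): 54 > 53 [met]
  All elements met. The burden passes to the defendant.
Stage 2 — burden on defendant; standard: a scintilla of evidence (weight is at least 25).
    (b): 14 < 25 [not met]
  The defendant does not carry Stage 2.
So the plaintiff prevails.

stage 2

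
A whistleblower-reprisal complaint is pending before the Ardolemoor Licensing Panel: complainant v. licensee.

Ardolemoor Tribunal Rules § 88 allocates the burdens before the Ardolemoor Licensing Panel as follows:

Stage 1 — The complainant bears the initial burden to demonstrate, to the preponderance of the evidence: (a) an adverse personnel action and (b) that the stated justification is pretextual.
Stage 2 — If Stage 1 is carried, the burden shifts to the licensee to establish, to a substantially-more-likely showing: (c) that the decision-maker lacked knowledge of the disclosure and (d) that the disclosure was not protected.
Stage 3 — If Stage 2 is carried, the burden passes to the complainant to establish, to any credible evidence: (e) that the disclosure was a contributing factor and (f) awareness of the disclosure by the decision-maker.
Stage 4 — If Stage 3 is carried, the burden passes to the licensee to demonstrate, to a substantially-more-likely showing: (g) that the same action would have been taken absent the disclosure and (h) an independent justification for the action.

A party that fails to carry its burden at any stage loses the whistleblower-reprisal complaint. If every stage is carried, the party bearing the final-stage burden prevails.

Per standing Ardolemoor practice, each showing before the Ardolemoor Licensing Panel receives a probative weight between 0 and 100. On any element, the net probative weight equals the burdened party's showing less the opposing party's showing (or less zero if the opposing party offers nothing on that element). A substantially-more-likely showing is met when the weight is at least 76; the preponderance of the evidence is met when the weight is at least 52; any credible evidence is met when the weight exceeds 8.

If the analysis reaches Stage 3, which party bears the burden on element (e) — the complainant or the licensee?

Stage 3's rule assigns the burden to the complainant (to any credible evidence).

complainant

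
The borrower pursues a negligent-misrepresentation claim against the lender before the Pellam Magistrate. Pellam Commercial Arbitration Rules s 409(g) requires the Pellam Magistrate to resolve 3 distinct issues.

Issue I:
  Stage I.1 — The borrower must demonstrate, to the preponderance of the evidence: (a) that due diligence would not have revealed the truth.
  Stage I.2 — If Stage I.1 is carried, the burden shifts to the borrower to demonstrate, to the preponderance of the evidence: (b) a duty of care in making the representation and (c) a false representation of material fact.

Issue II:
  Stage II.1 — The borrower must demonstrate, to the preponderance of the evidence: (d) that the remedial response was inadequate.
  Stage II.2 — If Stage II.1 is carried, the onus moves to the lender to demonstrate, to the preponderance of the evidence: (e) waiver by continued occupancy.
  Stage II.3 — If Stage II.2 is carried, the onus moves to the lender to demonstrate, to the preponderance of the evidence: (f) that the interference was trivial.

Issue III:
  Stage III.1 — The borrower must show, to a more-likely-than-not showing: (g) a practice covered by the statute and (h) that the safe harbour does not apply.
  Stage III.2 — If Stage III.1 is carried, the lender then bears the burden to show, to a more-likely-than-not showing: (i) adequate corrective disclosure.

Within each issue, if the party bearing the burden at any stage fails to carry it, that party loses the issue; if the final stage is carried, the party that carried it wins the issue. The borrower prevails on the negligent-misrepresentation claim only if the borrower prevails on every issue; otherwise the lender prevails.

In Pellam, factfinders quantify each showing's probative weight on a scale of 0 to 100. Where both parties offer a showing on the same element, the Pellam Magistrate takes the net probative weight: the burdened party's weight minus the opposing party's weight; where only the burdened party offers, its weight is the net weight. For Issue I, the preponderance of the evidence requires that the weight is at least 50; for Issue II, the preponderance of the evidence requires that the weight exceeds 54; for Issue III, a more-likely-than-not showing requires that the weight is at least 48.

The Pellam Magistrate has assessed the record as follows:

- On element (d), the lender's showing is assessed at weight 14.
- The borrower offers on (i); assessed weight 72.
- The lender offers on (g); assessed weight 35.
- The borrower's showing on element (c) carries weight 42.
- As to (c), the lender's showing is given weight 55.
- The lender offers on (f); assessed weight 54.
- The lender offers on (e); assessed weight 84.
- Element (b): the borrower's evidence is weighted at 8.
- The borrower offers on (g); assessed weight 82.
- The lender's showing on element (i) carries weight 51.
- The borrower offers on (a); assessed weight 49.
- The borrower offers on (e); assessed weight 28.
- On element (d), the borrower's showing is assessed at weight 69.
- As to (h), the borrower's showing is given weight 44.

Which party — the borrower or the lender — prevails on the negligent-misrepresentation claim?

— Issue I —
At Stage I.1 the borrower must meet the preponderance of the evidence (weight is at least 50): on (a) the weight is 49, < 50, so (a) does not meet the standard.
  Not every element is met, so the borrower fails to carry Stage I.1.
So the lender prevails on this issue.
— Issue II —
Stage II.1 (borrower, the preponderance of the evidence, weight exceeds 54): (d) net 69−14=55 > 54 — meets.
  Stage II.1 carried; the burden shifts to the lender.
Stage II.2 (lender, the preponderance of the evidence, weight exceeds 54): (e) net 84−28=56 > 54 — meets.
  Stage II.2 carried; the burden remains with the lender.
Stage II.3 (lender, the preponderance of the evidence, weight exceeds 54): (f) 54 ≤ 54 — fails.
  Not every element is met, so the lender fails to carry Stage II.3.
The analysis ends at Stage II.3; the borrower prevails on this issue.
— Issue III —
At Stage III.1 the borrower must meet a more-likely-than-not showing (weight is at least 48): on (g) the weight is 82 less the opposing 35 gives net 47, < 48, so (g) does not meet the standard; on (h) the weight is 44, < 48, so (h) does not meet the standard.
  The borrower does not carry Stage III.1.
The lender prevails on this issue.
Per-issue: Issue I → lender; Issue II → borrower; Issue III → lender. The borrower must prevail on every issue; overall, the lender prevails.

lender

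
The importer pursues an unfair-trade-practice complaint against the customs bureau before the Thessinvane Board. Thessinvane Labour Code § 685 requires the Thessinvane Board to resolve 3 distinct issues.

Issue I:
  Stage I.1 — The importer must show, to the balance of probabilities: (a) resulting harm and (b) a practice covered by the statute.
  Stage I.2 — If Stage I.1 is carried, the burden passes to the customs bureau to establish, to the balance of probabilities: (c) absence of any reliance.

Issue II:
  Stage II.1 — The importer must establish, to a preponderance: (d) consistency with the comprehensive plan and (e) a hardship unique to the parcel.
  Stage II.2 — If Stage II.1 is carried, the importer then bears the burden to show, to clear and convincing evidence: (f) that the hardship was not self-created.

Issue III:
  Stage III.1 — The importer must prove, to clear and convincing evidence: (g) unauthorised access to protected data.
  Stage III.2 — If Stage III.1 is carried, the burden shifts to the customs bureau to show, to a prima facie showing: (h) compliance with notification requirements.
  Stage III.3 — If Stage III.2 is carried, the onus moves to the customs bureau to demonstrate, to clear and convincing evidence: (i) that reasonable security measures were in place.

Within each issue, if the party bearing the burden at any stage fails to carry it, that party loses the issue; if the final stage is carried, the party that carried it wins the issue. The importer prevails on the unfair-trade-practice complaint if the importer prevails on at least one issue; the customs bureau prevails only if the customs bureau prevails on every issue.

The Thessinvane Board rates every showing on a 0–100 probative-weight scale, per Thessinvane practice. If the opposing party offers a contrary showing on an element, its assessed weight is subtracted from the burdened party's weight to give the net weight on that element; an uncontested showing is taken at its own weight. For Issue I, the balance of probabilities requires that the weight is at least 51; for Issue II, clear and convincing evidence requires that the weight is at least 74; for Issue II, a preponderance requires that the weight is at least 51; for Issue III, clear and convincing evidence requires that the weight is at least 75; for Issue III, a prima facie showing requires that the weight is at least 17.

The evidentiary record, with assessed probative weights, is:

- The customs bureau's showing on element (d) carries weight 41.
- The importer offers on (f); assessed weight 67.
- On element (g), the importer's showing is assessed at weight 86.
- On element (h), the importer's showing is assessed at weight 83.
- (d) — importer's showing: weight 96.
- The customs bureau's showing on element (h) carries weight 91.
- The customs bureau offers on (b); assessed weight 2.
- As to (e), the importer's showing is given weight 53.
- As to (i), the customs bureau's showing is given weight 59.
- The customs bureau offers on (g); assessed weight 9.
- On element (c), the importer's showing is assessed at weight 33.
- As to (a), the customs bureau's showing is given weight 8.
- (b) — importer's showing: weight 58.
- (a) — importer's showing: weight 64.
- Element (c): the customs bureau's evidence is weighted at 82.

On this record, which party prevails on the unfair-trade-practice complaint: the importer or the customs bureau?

— Issue I —
At Stage I.1 the importer must meet the balance of probabilities (weight is at least 51): on (a) the weight is 64 less the opposing 8 gives net 56, which does reach 51, so (a) meets the standard; on (b) the weight is 58 less the opposing 2 gives net 56, ≥ 51, so (b) meets the standard.
  Stage I.1 carried; the burden shifts to the customs bureau.
At Stage I.2 the customs bureau must meet the balance of probabilities (weight is at least 51): on (c) the weight is 82 less the opposing 33 gives net 49, < 51, so (c) does not meet the standard.
  Not every element is met, so the customs bureau fails to carry Stage I.2.
The importer prevails on this issue.
— Issue II —
At Stage II.1 the importer must meet a preponderance (weight is at least 51): on (d) the weight is 96 less the opposing 41 gives net 55, ≥ 51, so (d) meets the standard; on (e) the weight is 53, ≥ 51, so (e) meets the standard.
  Stage II.1 is satisfied; the importer continues to bear the burden.
At Stage II.2 the importer must meet clear and convincing evidence (weight is at least 74): on (f) the weight is 67, which does not reach 74, so (f) does not meet the standard.
  Not every element is met, so the importer fails to carry Stage II.2.
So the customs bureau prevails on this issue.
— Issue III —
Stage III.1 (importer, clear and convincing evidence, weight is at least 75): (g) net 86−9=77 ≥ 75 — meets.
  The importer carries Stage III.1; the customs bureau now bears the burden.
Stage III.2 (customs bureau, a prima facie showing, weight is at least 17): (h) net 91−83=8 < 17 — fails.
  The customs bureau does not carry Stage III.2.
The importer prevails on this issue.
Per-issue: Issue I → importer; Issue II → customs bureau; Issue III → importer. The importer must prevail on at least one issue; overall, the importer prevails.

importer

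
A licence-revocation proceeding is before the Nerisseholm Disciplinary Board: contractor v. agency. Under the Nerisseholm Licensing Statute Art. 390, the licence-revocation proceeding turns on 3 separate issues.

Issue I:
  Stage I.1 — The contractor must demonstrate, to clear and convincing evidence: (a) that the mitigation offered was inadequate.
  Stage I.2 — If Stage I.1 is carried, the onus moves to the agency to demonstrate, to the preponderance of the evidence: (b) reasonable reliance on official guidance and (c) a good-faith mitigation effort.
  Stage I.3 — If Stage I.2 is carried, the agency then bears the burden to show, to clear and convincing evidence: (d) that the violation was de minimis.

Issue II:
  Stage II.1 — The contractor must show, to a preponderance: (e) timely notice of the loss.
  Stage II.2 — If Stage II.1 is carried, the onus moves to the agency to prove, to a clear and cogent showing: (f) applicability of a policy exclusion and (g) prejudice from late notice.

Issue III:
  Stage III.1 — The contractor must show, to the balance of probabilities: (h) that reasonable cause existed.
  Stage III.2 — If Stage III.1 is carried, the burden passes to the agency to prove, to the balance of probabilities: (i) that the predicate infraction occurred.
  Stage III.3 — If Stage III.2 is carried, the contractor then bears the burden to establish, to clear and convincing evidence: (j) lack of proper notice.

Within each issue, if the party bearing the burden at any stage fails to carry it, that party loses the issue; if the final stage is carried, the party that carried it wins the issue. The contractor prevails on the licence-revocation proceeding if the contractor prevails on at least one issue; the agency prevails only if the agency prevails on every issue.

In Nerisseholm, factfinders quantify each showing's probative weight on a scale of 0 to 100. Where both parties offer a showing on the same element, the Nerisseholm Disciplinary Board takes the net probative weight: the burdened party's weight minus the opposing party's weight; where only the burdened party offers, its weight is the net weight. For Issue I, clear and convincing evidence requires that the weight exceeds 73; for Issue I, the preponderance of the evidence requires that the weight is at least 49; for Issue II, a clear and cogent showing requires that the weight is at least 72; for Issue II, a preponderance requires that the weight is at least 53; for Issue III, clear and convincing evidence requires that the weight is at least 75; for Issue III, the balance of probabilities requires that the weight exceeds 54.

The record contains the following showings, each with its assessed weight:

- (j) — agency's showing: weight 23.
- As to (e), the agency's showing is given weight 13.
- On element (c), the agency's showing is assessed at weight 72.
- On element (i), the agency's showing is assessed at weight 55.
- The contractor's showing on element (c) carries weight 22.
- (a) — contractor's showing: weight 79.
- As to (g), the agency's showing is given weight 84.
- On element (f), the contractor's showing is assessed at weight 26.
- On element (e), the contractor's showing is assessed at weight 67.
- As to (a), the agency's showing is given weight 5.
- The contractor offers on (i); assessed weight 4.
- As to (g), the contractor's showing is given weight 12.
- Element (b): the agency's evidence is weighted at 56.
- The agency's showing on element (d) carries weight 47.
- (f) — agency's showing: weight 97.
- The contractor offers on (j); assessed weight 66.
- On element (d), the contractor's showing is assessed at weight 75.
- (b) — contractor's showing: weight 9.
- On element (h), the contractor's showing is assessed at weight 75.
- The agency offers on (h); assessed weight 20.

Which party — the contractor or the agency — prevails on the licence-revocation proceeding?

contractor

— Issue I —
At Stage I.1 the contractor must meet clear and convincing evidence (weight exceeds 73): on (a) the weight is 79 less the opposing 5 gives net 74, which does exceed 73, so (a) meets the standard.
  All elements met. The burden passes to the agency.
At Stage I.2 the agency must meet the preponderance of the evidence (weight is at least 49): on (b) the weight is 56 less the opposing 9 gives net 47, < 49, so (b) does not meet the standard; on (c) the weight is 72 less the opposing 22 gives net 50, ≥ 49, so (c) meets the standard.
  Stage I.2 not carried; the agency fails its burden.
The analysis ends at Stage I.2; the contractor prevails on this issue.
— Issue II —
Stage II.1 — burden on contractor; standard: a preponderance (weight is at least 53).
    (e): 67 − 13 = 54 ≥ 53 [met]
  The contractor carries Stage II.1; the agency now bears the burden.
Stage II.2 — burden on agency; standard: a clear and cogent showing (weight is at least 72).
    (f): 97 − 26 = 71 < 72 [not met]
    (g): 84 − 12 = 72 ≥ 72 [met]
  The agency does not carry Stage II.2.
So the contractor prevails on this issue.
— Issue III —
Stage III.1 (contractor, the balance of probabilities, weight exceeds 54): (h) net 75−20=55 > 54 — meets.
  Stage III.1 carried; the burden shifts to the agency.
Stage III.2 (agency, the balance of probabilities, weight exceeds 54): (i) net 55−4=51 ≤ 54 — fails.
  Not every element is met, so the agency fails to carry Stage III.2.
The analysis ends at Stage III.2; the contractor prevails on this issue.
Per-issue: Issue I → contractor; Issue II → contractor; Issue III → contractor. The contractor must prevail on at least one issue; overall, the contractor prevails.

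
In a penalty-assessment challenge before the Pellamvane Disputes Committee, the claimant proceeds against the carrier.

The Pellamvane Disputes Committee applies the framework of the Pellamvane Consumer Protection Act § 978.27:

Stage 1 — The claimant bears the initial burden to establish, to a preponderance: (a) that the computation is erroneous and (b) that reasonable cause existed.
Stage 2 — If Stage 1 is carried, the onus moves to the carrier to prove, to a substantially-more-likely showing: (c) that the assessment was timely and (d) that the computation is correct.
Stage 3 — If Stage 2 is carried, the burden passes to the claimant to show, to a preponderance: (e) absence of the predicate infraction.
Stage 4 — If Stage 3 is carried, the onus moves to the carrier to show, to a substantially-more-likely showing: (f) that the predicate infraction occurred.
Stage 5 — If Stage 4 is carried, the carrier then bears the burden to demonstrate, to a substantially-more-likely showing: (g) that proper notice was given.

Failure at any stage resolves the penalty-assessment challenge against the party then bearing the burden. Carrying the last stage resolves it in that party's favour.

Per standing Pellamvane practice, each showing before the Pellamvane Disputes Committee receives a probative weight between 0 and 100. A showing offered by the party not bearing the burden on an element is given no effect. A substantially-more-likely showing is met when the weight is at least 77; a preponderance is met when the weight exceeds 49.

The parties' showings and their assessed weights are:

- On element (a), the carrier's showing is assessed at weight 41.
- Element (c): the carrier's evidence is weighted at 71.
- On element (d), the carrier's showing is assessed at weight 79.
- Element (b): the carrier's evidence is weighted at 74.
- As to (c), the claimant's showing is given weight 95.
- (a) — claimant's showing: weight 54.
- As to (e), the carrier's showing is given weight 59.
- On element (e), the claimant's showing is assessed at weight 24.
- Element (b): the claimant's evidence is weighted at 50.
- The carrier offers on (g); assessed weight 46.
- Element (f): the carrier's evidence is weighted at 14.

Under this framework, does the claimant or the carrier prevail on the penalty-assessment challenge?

At Stage 1 the claimant must meet a preponderance (weight exceeds 49): on (a) the weight is 54 (the carrier's 41 is given no effect), which does exceed 49, so (a) meets the standard; on (b) the weight is 50 (the carrier's 74 is given no effect), > 49, so (b) meets the standard.
  Stage 1 carried; the burden shifts to the carrier.
At Stage 2 the carrier must meet a substantially-more-likely showing (weight is at least 77): on (c) the weight is 71 (the claimant's 95 is given no effect), which does not reach 77, so (c) does not meet the standard; on (d) the weight is 79, which does reach 77, so (d) meets the standard.
  Not every element is met, so the carrier fails to carry Stage 2.
The analysis ends at Stage 2; the claimant prevails.

claimant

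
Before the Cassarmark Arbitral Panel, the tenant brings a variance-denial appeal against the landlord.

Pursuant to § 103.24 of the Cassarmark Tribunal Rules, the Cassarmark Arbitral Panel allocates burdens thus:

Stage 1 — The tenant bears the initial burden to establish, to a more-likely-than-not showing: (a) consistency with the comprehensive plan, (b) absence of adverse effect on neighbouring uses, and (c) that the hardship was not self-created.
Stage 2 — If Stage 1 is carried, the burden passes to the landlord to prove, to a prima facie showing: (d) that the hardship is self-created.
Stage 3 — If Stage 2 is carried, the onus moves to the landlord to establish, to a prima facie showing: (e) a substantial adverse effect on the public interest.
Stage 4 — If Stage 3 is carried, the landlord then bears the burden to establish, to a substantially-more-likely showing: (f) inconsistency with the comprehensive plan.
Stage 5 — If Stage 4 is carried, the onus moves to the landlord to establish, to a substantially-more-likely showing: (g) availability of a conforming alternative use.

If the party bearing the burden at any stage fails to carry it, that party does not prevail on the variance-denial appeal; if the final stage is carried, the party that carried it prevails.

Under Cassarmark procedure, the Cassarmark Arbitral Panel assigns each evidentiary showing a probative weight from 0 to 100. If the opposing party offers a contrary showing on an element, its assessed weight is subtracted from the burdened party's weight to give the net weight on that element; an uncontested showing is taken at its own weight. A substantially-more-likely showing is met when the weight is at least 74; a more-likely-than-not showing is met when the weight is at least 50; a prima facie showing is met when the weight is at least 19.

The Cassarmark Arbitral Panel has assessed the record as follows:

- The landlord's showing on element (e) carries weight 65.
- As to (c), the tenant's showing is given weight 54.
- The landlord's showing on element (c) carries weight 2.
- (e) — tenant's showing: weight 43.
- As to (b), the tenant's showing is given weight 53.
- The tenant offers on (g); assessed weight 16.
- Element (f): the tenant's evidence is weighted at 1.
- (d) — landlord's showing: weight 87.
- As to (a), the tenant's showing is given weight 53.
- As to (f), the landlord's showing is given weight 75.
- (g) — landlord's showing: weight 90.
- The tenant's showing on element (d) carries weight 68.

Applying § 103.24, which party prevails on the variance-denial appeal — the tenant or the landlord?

At Stage 1 the tenant must meet a more-likely-than-not showing (weight is at least 50): on (a) the weight is 53, which does reach 50, so (a) meets the standard; on (b) the weight is 53, ≥ 50, so (b) meets the standard; on (c) the weight is 54 less the opposing 2 gives net 52, which does reach 50, so (c) meets the standard.
  Stage 1 is satisfied; the onus moves to the landlord.
At Stage 2 the landlord must meet a prima facie showing (weight is at least 19): on (d) the weight is 87 less the opposing 68 gives net 19, ≥ 19, so (d) meets the standard.
  Stage 2 carried; the burden remains with the landlord.
At Stage 3 the landlord must meet a prima facie showing (weight is at least 19): on (e) the weight is 65 less the opposing 43 gives net 22, ≥ 19, so (e) meets the standard.
  Stage 3 carried; the burden remains with the landlord.
At Stage 4 the landlord must meet a substantially-more-likely showing (weight is at least 74): on (f) the weight is 75 less the opposing 1 gives net 74, which does reach 74, so (f) meets the standard.
  Stage 4 is satisfied; the landlord continues to bear the burden.
At Stage 5 the landlord must meet a substantially-more-likely showing (weight is at least 74): on (g) the weight is 90 less the opposing 16 gives net 74, ≥ 74, so (g) meets the standard.
  Stage 5 carried; the final stage is satisfied.
All stages carried — the landlord prevails.

landlord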